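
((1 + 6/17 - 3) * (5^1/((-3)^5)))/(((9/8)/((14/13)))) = 15680/483327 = 0.03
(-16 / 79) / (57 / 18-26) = 0.01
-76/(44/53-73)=1.05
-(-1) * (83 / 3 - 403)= -1126 / 3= -375.33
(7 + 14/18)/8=35/36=0.97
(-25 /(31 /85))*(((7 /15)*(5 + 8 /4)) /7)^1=-2975 /93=-31.99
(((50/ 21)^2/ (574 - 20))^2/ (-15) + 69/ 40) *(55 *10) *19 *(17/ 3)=54874492515963395/ 537203975364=102148.34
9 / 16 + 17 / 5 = 317 / 80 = 3.96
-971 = -971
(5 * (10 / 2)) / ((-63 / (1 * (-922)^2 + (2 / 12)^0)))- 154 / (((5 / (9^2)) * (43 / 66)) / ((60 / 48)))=-926808098 / 2709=-342121.85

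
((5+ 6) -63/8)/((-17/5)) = -125/136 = -0.92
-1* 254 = -254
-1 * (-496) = 496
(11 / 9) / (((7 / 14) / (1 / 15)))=22 / 135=0.16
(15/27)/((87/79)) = 395/783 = 0.50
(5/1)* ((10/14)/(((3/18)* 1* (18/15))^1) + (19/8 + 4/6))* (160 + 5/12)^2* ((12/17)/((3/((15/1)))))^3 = 367584765625/9826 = 37409400.12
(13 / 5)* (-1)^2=2.60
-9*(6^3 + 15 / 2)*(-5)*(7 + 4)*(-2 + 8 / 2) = 221265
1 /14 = 0.07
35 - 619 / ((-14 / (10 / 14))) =6525 / 98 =66.58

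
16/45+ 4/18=26/45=0.58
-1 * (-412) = 412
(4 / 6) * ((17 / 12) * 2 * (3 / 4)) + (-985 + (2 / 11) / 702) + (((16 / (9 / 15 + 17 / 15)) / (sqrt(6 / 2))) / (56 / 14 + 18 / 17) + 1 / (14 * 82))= -2179828649 / 2216214 + 340 * sqrt(3) / 559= -982.53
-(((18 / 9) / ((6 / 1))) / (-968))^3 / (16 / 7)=7 / 391840948224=0.00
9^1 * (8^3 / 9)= 512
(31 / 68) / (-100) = -0.00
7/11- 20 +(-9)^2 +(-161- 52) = -1665/11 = -151.36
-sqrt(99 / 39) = -sqrt(429) / 13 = -1.59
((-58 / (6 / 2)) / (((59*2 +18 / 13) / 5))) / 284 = -1885 / 661152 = -0.00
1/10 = 0.10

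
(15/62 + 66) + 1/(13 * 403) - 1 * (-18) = 882689/10478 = 84.24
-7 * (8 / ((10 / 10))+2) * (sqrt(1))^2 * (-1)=70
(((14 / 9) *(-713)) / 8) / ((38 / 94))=-234577 / 684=-342.95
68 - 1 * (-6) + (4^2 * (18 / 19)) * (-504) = -143746 / 19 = -7565.58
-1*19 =-19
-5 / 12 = -0.42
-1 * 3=-3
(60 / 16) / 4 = 15 / 16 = 0.94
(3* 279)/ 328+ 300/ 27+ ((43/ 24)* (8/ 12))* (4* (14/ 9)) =560453/ 26568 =21.10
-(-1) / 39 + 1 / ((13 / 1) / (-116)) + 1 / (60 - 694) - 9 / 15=-9.50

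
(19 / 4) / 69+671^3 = 83382832255 / 276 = 302111711.07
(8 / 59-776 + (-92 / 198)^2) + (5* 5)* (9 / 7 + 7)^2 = 26653821032 / 28334691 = 940.68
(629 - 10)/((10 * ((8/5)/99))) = 61281/16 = 3830.06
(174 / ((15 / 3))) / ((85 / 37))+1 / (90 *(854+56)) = 4218181 / 278460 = 15.15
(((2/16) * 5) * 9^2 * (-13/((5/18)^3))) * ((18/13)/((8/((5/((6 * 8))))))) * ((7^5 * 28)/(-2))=20841167403/160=130257296.27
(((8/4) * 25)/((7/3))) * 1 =21.43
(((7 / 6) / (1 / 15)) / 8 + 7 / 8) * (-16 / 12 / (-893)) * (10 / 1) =245 / 5358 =0.05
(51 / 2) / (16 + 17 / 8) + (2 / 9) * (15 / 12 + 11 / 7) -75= -1333091 / 18270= -72.97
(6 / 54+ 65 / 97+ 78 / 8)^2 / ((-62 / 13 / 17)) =-395.33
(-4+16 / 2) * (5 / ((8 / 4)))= 10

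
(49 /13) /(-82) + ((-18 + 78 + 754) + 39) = 909249 /1066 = 852.95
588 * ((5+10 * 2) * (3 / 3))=14700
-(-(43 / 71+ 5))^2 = -158404 / 5041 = -31.42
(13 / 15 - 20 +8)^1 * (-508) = 84836 / 15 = 5655.73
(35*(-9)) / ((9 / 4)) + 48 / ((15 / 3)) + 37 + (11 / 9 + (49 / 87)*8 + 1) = -113107 / 1305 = -86.67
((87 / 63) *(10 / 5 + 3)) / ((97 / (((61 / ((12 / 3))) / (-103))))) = -8845 / 839244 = -0.01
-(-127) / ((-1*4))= -127 / 4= -31.75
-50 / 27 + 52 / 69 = -682 / 621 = -1.10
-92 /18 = -46 /9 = -5.11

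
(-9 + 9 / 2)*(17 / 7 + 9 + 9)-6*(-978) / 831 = -329115 / 3878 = -84.87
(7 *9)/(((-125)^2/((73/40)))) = 4599/625000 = 0.01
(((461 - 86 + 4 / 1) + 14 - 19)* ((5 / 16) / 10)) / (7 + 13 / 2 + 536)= 187 / 8792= 0.02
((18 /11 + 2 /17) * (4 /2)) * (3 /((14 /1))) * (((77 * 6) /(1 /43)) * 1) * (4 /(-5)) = -1015488 /85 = -11946.92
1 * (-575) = -575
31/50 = 0.62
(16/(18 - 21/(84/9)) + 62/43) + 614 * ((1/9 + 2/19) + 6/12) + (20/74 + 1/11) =3091138852/6982899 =442.67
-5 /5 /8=-1 /8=-0.12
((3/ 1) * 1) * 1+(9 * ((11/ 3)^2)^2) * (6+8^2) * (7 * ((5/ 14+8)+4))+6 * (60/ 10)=88651606/ 9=9850178.44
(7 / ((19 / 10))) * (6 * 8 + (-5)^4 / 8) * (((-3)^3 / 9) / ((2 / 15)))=-1589175 / 152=-10455.10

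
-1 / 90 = -0.01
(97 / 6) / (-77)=-0.21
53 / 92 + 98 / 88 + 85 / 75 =21427 / 7590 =2.82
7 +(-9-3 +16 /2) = 3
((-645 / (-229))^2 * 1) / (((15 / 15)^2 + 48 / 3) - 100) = -416025 / 4352603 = -0.10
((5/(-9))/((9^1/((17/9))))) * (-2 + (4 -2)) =0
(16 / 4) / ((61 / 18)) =72 / 61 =1.18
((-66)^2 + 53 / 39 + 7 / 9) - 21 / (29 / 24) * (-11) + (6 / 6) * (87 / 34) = 525112595 / 115362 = 4551.87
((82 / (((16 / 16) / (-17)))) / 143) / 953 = -1394 / 136279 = -0.01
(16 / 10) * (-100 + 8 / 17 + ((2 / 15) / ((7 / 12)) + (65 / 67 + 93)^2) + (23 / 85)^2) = 13969.86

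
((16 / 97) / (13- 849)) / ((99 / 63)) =-28 / 223003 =-0.00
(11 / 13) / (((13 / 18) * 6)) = 33 / 169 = 0.20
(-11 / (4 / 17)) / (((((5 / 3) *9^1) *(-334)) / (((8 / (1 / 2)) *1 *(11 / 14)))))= 2057 / 17535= 0.12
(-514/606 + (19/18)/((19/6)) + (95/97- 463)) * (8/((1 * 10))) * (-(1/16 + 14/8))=6570617/9797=670.68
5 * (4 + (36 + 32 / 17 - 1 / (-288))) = 209.43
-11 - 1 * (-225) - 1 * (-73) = 287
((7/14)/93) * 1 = 1/186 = 0.01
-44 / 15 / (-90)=22 / 675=0.03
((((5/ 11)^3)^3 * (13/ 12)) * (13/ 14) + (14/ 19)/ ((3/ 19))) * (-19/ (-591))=178326194363/ 1188405636264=0.15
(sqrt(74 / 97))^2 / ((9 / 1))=74 / 873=0.08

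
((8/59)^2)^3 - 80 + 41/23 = -75882773990847/970152273743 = -78.22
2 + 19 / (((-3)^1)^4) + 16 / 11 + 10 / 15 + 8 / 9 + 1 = 5564 / 891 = 6.24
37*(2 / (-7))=-74 / 7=-10.57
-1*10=-10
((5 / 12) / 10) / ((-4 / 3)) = -1 / 32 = -0.03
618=618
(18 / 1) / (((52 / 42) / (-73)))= -13797 / 13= -1061.31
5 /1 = 5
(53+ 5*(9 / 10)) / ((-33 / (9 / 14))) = -345 / 308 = -1.12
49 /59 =0.83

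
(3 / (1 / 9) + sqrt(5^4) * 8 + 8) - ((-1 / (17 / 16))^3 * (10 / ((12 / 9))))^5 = 28032037153380569911355 / 2862423051509815793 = 9793.11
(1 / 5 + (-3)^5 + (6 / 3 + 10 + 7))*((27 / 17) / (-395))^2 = -815751 / 225456125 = -0.00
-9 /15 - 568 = -2843 /5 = -568.60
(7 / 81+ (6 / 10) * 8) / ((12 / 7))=13853 / 4860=2.85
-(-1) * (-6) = -6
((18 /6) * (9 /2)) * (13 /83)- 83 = -13427 /166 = -80.89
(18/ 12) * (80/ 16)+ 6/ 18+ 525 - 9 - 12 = 3071/ 6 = 511.83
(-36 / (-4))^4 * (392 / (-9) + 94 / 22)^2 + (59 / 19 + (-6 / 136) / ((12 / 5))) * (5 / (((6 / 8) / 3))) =1582800092857 / 156332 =10124607.20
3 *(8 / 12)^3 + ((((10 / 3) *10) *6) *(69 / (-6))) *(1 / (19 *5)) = -3988 / 171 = -23.32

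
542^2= 293764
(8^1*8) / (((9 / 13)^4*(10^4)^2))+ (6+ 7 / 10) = 68685497311 / 10251562500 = 6.70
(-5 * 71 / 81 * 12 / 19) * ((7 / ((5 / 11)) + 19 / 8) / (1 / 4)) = -11218 / 57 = -196.81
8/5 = 1.60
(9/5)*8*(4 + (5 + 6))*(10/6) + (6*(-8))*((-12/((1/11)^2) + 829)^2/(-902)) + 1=9477907/451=21015.31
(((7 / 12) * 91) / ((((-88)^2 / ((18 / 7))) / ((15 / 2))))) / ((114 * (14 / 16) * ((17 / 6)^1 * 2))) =585 / 2501312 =0.00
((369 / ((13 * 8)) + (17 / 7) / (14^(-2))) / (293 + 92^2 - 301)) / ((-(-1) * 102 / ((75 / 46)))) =1246825 / 1375419136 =0.00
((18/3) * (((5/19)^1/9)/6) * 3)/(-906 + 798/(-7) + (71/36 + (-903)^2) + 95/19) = 12/111409369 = 0.00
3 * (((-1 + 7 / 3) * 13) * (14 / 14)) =52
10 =10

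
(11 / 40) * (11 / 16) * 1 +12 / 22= 5171 / 7040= 0.73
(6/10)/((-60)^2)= 1/6000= 0.00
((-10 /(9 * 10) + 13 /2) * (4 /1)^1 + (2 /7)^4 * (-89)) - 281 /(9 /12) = -7556758 /21609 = -349.70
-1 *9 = -9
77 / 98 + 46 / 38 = 531 / 266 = 2.00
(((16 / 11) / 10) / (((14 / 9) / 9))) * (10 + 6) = 5184 / 385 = 13.46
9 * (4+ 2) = 54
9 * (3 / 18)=3 / 2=1.50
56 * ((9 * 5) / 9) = 280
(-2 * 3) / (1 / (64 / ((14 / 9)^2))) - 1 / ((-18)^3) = -45349583 / 285768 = -158.69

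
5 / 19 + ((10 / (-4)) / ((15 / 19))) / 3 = -271 / 342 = -0.79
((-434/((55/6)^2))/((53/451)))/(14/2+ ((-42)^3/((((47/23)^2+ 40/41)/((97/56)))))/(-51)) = -7242385509/81644821225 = -0.09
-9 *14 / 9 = -14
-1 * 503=-503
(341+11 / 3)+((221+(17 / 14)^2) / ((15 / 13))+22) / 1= 328973 / 588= 559.48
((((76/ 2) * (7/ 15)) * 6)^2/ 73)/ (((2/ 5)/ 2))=283024/ 365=775.41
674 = 674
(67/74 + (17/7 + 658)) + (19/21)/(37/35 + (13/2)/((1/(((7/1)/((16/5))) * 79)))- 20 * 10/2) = 661.33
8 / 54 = 4 / 27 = 0.15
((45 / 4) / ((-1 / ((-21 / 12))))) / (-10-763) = -315 / 12368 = -0.03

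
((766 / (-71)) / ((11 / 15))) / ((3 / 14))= -53620 / 781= -68.66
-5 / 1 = -5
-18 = -18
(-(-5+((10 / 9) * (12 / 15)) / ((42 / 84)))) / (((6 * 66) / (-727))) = -21083 / 3564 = -5.92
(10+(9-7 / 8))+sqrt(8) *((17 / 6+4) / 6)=41 *sqrt(2) / 18+145 / 8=21.35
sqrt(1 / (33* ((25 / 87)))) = sqrt(319) / 55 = 0.32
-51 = -51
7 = 7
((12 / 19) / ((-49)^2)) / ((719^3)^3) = 0.00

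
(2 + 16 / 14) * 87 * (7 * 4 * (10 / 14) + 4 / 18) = 16588 / 3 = 5529.33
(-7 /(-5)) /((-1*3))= -7 /15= -0.47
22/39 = 0.56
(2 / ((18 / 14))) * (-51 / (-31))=238 / 93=2.56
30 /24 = 5 /4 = 1.25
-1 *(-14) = 14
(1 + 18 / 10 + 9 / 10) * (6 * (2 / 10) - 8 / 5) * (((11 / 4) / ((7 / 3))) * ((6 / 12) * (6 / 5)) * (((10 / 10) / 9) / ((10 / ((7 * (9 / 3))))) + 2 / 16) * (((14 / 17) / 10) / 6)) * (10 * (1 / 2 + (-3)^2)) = -332519 / 680000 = -0.49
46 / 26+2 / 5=141 / 65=2.17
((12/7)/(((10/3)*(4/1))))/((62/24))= 54/1085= 0.05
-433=-433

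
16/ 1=16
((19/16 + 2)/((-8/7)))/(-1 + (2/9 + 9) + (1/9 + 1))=-153/512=-0.30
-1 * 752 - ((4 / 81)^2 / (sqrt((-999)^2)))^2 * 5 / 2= -32306424294750832 / 42960670604721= -752.00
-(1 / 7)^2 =-1 / 49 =-0.02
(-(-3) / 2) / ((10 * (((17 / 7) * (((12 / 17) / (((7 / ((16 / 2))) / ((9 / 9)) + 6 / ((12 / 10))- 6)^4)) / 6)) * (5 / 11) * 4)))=231 / 3276800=0.00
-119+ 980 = 861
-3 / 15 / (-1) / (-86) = -1 / 430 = -0.00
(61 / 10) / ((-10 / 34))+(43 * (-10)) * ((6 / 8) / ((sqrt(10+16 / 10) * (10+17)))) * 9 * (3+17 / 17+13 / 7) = -8815 * sqrt(290) / 812- 1037 / 50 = -205.61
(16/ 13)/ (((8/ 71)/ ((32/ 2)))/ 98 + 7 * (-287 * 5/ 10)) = -222656/ 181722073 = -0.00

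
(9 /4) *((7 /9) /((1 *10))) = 7 /40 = 0.18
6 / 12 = 1 / 2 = 0.50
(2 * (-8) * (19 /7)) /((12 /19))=-1444 /21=-68.76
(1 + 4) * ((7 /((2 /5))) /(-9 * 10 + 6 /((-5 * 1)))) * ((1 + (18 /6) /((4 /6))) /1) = -9625 /1824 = -5.28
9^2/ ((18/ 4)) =18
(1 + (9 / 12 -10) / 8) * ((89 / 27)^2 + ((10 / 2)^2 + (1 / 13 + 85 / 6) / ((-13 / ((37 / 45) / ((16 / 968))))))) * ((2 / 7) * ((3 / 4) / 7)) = 45923089 / 515144448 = 0.09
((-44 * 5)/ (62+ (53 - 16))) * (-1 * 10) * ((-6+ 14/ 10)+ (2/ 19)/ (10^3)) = -102.22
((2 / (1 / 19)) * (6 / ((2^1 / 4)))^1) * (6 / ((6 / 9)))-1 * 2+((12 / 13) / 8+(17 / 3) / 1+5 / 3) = 320537 / 78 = 4109.45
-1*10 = -10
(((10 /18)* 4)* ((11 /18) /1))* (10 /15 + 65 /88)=1855 /972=1.91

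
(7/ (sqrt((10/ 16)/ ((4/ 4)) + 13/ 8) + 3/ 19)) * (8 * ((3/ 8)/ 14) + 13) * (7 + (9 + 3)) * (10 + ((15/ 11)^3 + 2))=15408.98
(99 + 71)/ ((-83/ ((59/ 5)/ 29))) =-2006/ 2407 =-0.83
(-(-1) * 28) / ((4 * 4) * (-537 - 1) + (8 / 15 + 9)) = -420 / 128977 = -0.00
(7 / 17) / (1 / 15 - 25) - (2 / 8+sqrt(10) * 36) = -36 * sqrt(10) - 3389 / 12716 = -114.11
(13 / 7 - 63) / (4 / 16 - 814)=1712 / 22785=0.08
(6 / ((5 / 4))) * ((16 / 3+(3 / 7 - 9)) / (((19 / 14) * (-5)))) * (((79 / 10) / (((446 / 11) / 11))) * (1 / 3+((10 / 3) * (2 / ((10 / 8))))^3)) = 2134639408 / 2859975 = 746.38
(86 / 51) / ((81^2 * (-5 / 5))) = -0.00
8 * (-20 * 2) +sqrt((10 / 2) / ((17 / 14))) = -320 +sqrt(1190) / 17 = -317.97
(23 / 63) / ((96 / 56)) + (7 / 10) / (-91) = 1441 / 7020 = 0.21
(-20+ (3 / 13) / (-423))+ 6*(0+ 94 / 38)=-179653 / 34827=-5.16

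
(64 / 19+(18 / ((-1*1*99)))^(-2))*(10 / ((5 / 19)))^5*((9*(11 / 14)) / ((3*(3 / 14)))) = 29301373640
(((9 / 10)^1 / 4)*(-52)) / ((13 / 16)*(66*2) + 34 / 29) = -6786 / 62885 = -0.11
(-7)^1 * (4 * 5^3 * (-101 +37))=224000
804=804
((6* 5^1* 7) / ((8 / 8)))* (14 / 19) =2940 / 19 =154.74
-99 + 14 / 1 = -85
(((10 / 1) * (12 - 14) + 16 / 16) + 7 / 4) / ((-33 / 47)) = 1081 / 44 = 24.57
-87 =-87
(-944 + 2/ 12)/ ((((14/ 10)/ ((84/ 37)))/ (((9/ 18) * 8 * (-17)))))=3850840/ 37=104076.76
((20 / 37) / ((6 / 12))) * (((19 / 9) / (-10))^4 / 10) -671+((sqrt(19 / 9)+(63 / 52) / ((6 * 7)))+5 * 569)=sqrt(19) / 3+34304450227721 / 15779205000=2175.48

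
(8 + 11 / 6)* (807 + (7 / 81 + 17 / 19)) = 73365497 / 9234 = 7945.15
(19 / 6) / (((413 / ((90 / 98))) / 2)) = 285 / 20237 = 0.01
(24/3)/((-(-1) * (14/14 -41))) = -1/5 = -0.20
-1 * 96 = -96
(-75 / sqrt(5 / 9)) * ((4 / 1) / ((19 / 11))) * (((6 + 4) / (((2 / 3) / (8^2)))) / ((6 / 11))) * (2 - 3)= 3484800 * sqrt(5) / 19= 410118.40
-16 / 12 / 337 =-4 / 1011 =-0.00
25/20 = 1.25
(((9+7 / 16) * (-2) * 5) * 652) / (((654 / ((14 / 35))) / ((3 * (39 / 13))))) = -73839 / 218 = -338.71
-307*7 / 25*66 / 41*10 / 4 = -70917 / 205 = -345.94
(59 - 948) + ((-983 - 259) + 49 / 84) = -25565 / 12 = -2130.42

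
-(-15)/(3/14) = 70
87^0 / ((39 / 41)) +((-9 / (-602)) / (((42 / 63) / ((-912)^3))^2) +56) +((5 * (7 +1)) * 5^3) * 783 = 227210642077003839557 / 11739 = 19355195679104168.97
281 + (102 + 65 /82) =31471 /82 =383.79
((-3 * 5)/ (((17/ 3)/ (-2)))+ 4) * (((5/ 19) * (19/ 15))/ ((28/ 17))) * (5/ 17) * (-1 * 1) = -395/ 714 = -0.55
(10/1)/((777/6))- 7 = -1793/259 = -6.92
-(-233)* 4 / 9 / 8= 233 / 18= 12.94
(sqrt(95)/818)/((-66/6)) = -sqrt(95)/8998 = -0.00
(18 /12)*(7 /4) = 21 /8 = 2.62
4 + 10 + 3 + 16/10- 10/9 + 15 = 1462/45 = 32.49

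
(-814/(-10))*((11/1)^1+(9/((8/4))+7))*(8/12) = 1221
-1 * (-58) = 58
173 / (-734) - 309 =-226979 / 734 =-309.24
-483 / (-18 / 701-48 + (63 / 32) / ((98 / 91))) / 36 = 1805776 / 6217821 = 0.29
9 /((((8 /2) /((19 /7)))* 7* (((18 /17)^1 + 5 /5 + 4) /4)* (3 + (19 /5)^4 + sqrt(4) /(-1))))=1816875 /660884462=0.00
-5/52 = -0.10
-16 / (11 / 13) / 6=-3.15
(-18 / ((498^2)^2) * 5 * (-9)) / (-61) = -5 / 23159660648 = -0.00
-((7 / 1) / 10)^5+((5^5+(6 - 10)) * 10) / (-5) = -6242.17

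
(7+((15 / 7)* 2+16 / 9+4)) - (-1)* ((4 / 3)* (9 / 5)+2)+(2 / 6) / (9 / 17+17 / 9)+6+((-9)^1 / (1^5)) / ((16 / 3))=4832411 / 186480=25.91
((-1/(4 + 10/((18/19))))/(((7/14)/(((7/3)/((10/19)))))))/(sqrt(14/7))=-399 * sqrt(2)/1310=-0.43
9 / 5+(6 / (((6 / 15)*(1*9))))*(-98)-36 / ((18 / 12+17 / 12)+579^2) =-9747558601 / 60343905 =-161.53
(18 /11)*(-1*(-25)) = 450 /11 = 40.91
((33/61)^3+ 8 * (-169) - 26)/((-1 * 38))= 36.26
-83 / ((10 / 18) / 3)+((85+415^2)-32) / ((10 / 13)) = 1117566 / 5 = 223513.20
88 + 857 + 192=1137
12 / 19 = 0.63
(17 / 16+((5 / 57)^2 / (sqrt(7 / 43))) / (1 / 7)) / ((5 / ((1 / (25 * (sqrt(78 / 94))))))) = sqrt(1833) * (400 * sqrt(301)+55233) / 253422000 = 0.01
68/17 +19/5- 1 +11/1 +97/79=7516/395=19.03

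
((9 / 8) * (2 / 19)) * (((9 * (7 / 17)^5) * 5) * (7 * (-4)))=-47647845 / 26977283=-1.77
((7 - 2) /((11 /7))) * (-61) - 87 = -281.09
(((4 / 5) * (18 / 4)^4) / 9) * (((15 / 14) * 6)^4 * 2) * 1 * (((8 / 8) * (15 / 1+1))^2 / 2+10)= 41253107625 / 2401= 17181635.83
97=97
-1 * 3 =-3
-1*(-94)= 94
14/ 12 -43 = -41.83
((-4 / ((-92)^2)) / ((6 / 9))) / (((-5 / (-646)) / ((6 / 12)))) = -0.05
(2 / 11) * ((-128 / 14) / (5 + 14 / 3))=-384 / 2233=-0.17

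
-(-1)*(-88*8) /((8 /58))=-5104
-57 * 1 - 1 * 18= -75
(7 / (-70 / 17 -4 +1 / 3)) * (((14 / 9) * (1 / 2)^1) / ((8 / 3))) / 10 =-833 / 31760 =-0.03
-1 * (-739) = 739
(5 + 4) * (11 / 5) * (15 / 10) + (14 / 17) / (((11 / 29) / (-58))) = -179941 / 1870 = -96.23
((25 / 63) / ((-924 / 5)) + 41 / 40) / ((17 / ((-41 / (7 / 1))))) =-24412343 / 69272280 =-0.35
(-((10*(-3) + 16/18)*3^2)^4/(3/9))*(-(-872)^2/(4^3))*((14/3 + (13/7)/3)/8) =776767690631022/7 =110966812947288.86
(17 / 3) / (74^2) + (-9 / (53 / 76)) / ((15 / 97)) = -363317143 / 4353420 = -83.46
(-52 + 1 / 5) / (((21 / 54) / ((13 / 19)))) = -8658 / 95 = -91.14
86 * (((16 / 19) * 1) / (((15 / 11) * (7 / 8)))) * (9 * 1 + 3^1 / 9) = 484352 / 855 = 566.49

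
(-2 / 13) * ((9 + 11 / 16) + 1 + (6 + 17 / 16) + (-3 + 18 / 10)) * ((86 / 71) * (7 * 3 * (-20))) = 1195572 / 923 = 1295.31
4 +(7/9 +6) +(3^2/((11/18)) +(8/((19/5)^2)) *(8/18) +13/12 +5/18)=3875879/142956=27.11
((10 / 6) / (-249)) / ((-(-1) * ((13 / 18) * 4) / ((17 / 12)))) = -85 / 25896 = -0.00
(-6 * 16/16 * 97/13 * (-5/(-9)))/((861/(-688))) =667360/33579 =19.87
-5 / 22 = -0.23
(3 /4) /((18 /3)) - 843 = -6743 /8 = -842.88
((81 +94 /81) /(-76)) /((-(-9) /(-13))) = 86515 /55404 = 1.56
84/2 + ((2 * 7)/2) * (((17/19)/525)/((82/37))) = 4908329/116850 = 42.01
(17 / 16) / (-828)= -0.00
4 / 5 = 0.80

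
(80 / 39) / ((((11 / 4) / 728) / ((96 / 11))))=4739.17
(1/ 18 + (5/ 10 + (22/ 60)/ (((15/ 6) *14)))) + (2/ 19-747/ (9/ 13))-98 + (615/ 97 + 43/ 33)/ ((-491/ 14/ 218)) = -38373734643281/ 31355235450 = -1223.84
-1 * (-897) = 897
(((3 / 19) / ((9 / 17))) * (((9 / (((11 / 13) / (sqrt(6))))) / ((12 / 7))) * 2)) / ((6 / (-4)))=-1547 * sqrt(6) / 627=-6.04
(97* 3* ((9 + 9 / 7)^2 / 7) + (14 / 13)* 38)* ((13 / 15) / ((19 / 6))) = 39587096 / 32585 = 1214.89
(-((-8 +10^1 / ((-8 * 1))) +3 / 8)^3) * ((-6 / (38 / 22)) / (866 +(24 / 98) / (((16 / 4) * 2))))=-578742087 / 206406272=-2.80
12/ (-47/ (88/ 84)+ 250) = 264/ 4513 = 0.06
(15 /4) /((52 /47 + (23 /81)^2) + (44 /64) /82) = 1517165640 /483629957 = 3.14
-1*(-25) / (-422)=-25 / 422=-0.06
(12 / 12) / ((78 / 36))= 6 / 13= 0.46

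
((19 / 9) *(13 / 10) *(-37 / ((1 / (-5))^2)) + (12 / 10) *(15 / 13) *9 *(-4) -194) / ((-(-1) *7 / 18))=-651095 / 91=-7154.89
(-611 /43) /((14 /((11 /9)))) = -6721 /5418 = -1.24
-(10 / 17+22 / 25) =-624 / 425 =-1.47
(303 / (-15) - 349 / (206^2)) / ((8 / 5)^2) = -21438905 / 2715904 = -7.89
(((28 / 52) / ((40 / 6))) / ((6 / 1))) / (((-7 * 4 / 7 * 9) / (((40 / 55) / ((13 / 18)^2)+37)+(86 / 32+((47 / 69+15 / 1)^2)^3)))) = -334089000343061627939471 / 60089662014993262080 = -5559.84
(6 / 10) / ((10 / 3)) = 9 / 50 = 0.18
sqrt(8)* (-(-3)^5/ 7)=486* sqrt(2)/ 7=98.19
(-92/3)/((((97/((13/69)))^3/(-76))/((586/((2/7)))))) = 1369838288/39107125377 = 0.04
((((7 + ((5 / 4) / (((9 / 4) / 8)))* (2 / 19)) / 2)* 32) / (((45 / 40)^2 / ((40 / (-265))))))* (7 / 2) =-36614144 / 734103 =-49.88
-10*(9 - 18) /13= 90 /13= 6.92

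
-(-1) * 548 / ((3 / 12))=2192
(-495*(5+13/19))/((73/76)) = -213840/73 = -2929.32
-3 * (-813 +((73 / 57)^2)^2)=8553630572 / 3518667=2430.93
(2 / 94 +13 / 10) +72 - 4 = 32581 / 470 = 69.32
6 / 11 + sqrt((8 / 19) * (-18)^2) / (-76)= 6 / 11-9 * sqrt(38) / 361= 0.39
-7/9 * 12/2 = -14/3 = -4.67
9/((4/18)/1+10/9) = 27/4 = 6.75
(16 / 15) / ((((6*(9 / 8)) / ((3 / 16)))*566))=2 / 38205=0.00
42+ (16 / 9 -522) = -4304 / 9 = -478.22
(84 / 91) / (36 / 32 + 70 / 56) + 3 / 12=631 / 988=0.64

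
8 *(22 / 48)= 11 / 3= 3.67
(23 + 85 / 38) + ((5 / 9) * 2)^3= 737111 / 27702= 26.61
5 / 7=0.71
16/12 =4/3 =1.33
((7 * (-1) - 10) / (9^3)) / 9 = -0.00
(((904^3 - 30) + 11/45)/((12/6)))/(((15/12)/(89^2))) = 526656922060522/225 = 2340697431380.10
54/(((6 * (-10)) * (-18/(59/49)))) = 59/980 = 0.06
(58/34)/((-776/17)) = -29/776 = -0.04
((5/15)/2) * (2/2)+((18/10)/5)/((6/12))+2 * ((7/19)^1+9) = 55927/2850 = 19.62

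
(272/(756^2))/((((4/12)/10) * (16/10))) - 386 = -18383983/47628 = -385.99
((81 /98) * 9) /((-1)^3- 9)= -729 /980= -0.74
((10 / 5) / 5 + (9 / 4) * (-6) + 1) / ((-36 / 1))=121 / 360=0.34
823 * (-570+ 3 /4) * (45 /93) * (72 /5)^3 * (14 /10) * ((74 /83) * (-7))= 5914249189.81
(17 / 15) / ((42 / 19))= 323 / 630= 0.51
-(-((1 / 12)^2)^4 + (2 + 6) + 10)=-7739670527 / 429981696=-18.00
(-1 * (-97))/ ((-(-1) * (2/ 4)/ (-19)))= -3686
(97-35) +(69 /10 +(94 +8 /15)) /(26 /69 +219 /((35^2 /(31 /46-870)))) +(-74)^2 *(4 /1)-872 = 552837038557 /26209073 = 21093.35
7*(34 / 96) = 2.48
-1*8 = -8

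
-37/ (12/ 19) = -703/ 12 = -58.58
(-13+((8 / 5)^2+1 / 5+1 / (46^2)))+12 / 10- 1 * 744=-39835791 / 52900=-753.04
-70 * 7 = -490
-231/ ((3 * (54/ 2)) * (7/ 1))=-11/ 27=-0.41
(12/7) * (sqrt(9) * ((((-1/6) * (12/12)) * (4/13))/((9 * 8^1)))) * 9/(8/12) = -9/182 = -0.05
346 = 346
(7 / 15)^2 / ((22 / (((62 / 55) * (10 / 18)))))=1519 / 245025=0.01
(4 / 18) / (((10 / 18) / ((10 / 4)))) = 1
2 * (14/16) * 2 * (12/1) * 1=42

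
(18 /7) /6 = 3 /7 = 0.43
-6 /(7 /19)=-114 /7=-16.29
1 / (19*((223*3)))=1 / 12711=0.00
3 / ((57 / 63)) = 63 / 19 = 3.32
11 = 11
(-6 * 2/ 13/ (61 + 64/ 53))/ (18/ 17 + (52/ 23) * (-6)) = 41446/ 34931715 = 0.00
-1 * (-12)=12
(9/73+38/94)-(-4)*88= 1209522/3431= 352.53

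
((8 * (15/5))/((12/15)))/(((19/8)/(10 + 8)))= 4320/19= 227.37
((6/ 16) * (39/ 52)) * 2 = 9/ 16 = 0.56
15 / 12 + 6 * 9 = 55.25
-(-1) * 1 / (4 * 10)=1 / 40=0.02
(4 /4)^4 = 1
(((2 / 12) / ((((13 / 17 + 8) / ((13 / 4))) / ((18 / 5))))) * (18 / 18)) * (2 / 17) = 39 / 1490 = 0.03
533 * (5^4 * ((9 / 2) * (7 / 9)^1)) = 2331875 / 2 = 1165937.50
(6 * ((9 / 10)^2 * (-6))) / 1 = -29.16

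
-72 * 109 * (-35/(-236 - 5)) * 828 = -227435040/241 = -943713.86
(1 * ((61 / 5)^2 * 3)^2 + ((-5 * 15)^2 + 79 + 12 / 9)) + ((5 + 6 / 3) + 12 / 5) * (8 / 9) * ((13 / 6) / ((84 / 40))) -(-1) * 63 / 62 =4506195291251 / 21971250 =205095.08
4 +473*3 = 1423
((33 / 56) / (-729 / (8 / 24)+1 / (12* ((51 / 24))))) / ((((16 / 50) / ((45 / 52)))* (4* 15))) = -0.00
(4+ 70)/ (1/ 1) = 74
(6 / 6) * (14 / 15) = 14 / 15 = 0.93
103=103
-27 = -27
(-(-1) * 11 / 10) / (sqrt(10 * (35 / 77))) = 0.52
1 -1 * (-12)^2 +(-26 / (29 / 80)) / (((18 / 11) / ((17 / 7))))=-455741 / 1827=-249.45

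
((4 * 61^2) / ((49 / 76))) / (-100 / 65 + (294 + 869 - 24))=14705392 / 724563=20.30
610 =610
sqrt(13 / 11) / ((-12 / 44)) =-sqrt(143) / 3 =-3.99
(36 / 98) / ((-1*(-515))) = 18 / 25235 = 0.00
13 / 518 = 0.03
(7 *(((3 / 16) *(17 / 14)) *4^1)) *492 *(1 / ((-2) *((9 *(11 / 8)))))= -1394 / 11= -126.73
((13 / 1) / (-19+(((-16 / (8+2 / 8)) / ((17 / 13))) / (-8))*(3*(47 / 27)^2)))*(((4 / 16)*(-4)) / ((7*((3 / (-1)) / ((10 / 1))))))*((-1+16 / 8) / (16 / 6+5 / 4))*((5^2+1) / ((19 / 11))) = -20273956560 / 14754866651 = -1.37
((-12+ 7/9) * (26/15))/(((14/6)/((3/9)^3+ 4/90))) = -28886/42525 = -0.68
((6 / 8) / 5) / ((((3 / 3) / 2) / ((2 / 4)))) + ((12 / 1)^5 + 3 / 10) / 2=1244163 / 10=124416.30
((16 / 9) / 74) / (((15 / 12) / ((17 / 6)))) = 272 / 4995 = 0.05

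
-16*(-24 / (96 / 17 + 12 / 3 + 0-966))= -0.40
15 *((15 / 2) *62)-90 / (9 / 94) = 6035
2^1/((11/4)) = 8/11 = 0.73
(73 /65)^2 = 5329 /4225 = 1.26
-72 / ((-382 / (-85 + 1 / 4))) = -3051 / 191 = -15.97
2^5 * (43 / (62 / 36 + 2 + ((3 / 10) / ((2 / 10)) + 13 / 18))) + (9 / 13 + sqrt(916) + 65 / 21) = 2 * sqrt(229) + 6872302 / 29211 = 265.53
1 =1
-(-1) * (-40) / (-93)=40 / 93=0.43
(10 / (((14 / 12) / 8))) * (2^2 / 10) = 192 / 7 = 27.43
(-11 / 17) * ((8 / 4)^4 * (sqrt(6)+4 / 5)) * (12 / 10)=-1056 * sqrt(6) / 85 - 4224 / 425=-40.37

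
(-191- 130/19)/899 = -3759/17081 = -0.22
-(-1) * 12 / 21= 4 / 7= 0.57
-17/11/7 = -17/77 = -0.22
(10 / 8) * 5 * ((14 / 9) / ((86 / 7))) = 1225 / 1548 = 0.79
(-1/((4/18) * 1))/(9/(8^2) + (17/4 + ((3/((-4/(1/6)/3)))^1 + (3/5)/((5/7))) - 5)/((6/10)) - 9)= 1440/2987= 0.48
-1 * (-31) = 31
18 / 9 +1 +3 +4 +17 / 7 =87 / 7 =12.43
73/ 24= 3.04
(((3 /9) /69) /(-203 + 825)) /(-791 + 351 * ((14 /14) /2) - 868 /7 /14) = -0.00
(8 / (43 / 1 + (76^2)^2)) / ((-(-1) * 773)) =8 / 25788995287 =0.00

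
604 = 604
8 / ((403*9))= 8 / 3627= 0.00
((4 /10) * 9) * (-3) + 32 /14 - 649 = -23013 /35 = -657.51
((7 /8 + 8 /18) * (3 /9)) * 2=95 /108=0.88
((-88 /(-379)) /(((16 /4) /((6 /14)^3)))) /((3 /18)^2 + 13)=21384 /60968593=0.00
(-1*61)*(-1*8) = 488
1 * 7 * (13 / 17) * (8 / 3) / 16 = 0.89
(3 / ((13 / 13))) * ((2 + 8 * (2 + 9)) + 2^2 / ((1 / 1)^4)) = 282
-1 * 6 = -6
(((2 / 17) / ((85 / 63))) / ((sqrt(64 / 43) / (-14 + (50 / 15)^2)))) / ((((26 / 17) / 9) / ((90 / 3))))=-36.45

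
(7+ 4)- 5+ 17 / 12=7.42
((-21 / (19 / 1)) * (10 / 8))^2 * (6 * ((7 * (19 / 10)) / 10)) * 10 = 46305 / 304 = 152.32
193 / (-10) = -193 / 10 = -19.30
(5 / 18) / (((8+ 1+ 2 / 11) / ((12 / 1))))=110 / 303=0.36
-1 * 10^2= -100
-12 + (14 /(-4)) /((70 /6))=-12.30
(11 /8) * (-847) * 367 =-3419339 /8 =-427417.38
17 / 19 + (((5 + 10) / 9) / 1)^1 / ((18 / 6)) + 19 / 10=5729 / 1710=3.35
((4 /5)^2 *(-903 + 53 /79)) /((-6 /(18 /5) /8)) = 27373056 /9875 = 2771.96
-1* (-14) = 14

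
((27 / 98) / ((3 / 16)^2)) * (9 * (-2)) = -6912 / 49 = -141.06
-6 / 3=-2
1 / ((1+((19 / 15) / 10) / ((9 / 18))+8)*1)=75 / 694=0.11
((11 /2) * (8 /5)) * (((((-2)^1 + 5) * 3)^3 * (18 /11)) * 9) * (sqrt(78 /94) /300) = 39366 * sqrt(1833) /5875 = 286.88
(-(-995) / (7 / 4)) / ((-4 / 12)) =-11940 / 7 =-1705.71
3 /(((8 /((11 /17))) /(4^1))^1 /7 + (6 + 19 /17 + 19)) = 3927 /34766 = 0.11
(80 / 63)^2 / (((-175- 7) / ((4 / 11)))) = -12800 / 3972969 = -0.00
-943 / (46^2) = -41 / 92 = -0.45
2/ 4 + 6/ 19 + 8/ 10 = 307/ 190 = 1.62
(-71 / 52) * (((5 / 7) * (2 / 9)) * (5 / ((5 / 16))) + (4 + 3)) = -42671 / 3276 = -13.03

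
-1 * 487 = -487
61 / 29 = 2.10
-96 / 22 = -48 / 11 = -4.36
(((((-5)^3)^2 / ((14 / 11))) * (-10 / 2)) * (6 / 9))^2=738525390625 / 441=1674660749.72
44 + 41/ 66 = 2945/ 66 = 44.62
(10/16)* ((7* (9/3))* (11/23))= 1155/184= 6.28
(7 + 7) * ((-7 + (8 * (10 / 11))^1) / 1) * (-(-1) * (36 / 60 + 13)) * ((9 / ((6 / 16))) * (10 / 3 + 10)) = 182784 / 11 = 16616.73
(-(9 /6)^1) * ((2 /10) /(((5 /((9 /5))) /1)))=-27 /250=-0.11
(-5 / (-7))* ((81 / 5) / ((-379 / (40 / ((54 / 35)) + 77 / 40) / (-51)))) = 657441 / 15160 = 43.37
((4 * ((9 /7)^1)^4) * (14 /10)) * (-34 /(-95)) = 5.48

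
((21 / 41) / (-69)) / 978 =-7 / 922254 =-0.00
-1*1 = -1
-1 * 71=-71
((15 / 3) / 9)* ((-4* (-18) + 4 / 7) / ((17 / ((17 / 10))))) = 254 / 63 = 4.03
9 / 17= 0.53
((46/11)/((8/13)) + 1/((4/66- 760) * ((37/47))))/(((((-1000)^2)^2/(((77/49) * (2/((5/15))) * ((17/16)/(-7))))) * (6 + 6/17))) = -8015983463/5237730892800000000000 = -0.00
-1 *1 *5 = -5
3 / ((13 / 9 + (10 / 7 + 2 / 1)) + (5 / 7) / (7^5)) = 3176523 / 5159794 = 0.62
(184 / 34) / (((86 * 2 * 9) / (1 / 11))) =23 / 72369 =0.00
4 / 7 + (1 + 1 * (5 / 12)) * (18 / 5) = 397 / 70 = 5.67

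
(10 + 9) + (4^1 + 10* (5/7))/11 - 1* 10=771/77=10.01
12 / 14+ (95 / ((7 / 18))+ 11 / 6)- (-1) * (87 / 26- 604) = -96554 / 273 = -353.68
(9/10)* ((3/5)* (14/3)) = 63/25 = 2.52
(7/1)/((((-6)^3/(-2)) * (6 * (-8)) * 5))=-7/25920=-0.00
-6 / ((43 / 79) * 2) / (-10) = 237 / 430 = 0.55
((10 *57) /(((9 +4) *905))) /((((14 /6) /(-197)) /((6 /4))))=-101061 /16471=-6.14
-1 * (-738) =738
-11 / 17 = -0.65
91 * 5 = 455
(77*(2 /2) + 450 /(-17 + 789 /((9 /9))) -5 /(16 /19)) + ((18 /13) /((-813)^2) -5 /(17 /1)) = 3576102449573 /50119663568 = 71.35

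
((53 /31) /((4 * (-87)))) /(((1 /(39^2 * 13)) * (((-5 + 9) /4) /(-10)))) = 1746615 /1798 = 971.42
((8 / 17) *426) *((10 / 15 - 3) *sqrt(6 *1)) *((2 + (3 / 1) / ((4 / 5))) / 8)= -11431 *sqrt(6) / 34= -823.53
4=4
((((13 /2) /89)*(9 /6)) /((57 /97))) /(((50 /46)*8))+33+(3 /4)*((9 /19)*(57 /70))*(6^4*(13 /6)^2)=16979331101 /9469600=1793.04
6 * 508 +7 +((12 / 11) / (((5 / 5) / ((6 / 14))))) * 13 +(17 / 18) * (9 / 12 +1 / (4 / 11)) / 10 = 84862243 / 27720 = 3061.41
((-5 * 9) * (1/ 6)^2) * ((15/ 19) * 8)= -150/ 19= -7.89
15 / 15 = 1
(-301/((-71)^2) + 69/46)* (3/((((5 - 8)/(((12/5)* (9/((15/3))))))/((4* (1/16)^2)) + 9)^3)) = -31757427/327279454238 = -0.00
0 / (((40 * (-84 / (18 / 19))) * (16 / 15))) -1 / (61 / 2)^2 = -4 / 3721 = -0.00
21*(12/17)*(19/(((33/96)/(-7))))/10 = -536256/935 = -573.54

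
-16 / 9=-1.78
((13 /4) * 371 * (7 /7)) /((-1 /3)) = -14469 /4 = -3617.25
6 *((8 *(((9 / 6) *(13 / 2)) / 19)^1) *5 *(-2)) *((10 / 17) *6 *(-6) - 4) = 2003040 / 323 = 6201.36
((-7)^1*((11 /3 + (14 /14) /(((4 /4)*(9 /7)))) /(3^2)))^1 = -280 /81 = -3.46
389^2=151321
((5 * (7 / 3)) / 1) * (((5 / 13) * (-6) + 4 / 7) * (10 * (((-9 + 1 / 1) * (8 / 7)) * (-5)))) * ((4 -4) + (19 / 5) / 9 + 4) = -100614400 / 2457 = -40950.10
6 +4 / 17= 106 / 17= 6.24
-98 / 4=-49 / 2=-24.50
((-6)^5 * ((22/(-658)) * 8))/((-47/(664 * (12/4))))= -1363101696/15463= -88152.47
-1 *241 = -241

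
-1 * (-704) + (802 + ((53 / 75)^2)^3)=268057808892379 / 177978515625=1506.12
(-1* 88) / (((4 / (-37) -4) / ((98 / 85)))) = 24.70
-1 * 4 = -4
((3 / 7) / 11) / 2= 3 / 154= 0.02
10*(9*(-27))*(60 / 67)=-145800 / 67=-2176.12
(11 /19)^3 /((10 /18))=0.35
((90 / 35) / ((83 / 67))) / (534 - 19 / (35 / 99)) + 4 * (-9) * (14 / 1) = -234382686 / 465049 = -504.00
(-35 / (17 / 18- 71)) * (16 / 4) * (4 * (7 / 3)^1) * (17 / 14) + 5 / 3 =91985 / 3783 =24.32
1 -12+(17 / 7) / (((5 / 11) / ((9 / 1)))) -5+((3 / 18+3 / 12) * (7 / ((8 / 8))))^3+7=3864529 / 60480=63.90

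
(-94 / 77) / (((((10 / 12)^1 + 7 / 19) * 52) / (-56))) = 21432 / 19591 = 1.09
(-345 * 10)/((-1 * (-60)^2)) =23/24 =0.96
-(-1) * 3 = 3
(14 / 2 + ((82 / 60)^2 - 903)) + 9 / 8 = -1607413 / 1800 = -893.01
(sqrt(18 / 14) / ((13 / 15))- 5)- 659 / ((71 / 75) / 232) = -11466955 / 71 + 45 * sqrt(7) / 91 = -161505.10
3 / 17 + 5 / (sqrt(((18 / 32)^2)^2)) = 22003 / 1377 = 15.98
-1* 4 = -4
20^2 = 400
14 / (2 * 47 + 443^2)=2 / 28049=0.00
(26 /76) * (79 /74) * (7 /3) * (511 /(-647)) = -3673579 /5458092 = -0.67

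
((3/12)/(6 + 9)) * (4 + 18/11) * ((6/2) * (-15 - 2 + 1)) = -248/55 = -4.51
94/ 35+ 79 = 2859/ 35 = 81.69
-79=-79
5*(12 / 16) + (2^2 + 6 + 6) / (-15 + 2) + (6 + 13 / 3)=12.85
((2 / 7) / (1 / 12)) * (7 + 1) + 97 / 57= 11623 / 399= 29.13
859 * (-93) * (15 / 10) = -239661 / 2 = -119830.50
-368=-368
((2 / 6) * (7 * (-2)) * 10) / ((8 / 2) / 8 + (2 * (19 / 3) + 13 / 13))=-56 / 17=-3.29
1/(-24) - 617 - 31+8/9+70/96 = -93085/144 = -646.42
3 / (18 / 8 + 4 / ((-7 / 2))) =84 / 31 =2.71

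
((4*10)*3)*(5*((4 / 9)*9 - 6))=-1200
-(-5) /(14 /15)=75 /14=5.36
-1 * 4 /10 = -2 /5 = -0.40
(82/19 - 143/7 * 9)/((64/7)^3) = -1170071/4980736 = -0.23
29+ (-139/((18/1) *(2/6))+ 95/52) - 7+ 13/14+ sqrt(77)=10.36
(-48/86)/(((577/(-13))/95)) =29640/24811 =1.19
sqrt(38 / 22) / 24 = sqrt(209) / 264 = 0.05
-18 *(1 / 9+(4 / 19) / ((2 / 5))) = -218 / 19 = -11.47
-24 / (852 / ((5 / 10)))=-1 / 71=-0.01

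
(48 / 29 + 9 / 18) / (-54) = -125 / 3132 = -0.04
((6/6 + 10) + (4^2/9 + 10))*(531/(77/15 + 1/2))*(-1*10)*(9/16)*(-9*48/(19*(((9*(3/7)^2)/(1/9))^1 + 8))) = 732280500/61009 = 12002.83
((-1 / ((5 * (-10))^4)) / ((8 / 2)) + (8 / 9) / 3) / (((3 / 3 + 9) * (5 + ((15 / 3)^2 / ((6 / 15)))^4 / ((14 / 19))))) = 1399999811 / 978470084882812500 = 0.00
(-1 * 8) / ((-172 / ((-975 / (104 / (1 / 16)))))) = -75 / 2752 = -0.03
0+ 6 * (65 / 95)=78 / 19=4.11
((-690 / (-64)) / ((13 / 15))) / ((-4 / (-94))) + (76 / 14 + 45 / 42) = 248633 / 832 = 298.84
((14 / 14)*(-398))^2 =158404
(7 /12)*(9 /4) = 21 /16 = 1.31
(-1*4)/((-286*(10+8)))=1/1287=0.00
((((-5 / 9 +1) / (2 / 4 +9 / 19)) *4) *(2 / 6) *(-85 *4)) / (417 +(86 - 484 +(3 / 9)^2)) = -51680 / 4773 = -10.83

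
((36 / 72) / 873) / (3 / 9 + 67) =1 / 117564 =0.00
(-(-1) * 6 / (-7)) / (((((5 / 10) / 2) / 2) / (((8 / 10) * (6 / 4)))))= -288 / 35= -8.23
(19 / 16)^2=361 / 256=1.41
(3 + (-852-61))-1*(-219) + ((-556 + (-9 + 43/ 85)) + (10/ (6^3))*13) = -11519911/ 9180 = -1254.89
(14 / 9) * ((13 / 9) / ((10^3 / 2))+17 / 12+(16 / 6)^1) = 64358 / 10125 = 6.36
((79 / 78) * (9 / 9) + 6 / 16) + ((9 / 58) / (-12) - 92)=-90.63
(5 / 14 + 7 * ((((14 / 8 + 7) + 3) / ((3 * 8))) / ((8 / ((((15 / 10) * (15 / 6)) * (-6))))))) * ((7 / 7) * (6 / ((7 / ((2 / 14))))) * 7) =-99795 / 12544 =-7.96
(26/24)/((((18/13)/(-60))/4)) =-1690/9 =-187.78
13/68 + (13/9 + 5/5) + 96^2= 5641805/612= 9218.64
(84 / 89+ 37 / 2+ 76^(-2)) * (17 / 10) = 33.05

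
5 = 5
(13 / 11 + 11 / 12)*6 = 277 / 22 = 12.59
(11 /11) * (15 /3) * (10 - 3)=35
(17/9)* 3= 17/3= 5.67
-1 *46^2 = -2116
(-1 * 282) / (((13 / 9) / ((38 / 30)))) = -16074 / 65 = -247.29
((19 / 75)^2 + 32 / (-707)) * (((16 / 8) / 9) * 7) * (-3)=-150454 / 1704375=-0.09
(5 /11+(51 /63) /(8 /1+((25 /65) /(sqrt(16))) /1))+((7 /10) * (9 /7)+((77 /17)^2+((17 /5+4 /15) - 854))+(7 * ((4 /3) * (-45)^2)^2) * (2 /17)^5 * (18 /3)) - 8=8373548213322013 /1380825131070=6064.16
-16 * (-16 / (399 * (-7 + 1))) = -128 / 1197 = -0.11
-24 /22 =-12 /11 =-1.09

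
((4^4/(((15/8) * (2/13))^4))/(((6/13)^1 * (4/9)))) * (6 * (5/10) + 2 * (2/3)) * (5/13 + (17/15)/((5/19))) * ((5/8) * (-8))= -13912425938944/759375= -18320890.13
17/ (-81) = -17/ 81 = -0.21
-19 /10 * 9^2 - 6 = -1599 /10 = -159.90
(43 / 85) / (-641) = -43 / 54485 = -0.00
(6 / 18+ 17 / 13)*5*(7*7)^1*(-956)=-14990080 / 39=-384361.03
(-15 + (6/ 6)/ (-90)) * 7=-9457/ 90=-105.08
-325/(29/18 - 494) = 5850/8863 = 0.66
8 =8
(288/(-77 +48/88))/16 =-198/841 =-0.24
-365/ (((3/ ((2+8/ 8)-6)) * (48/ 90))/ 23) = 125925/ 8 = 15740.62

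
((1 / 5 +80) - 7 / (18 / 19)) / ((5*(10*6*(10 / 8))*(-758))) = -6553 / 25582500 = -0.00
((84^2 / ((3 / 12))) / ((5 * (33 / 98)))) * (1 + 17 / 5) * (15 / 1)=5531904 / 5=1106380.80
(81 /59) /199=81 /11741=0.01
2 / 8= 1 / 4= 0.25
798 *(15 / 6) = 1995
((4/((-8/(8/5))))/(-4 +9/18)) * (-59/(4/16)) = -1888/35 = -53.94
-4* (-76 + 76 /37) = 10944 /37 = 295.78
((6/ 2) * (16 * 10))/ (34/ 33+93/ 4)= 12672/ 641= 19.77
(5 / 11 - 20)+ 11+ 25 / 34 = -2921 / 374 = -7.81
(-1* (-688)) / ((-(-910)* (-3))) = -344 / 1365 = -0.25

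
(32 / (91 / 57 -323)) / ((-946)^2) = -57 / 512339410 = -0.00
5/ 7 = 0.71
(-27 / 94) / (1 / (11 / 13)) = -297 / 1222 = -0.24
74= 74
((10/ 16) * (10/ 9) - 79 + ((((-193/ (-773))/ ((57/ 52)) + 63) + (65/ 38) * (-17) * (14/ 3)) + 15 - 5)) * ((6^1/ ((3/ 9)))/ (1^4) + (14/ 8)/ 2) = -11239631395/ 4229856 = -2657.21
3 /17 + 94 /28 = 841 /238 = 3.53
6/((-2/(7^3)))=-1029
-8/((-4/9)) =18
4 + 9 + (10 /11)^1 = 153 /11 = 13.91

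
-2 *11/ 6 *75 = -275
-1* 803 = -803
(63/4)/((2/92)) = 1449/2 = 724.50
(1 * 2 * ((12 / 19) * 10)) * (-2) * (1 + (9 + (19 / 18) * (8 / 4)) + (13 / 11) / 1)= -335.82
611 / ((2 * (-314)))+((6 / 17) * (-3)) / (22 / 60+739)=-230733167 / 236804356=-0.97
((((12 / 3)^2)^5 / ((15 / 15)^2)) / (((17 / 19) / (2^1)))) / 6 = 19922944 / 51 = 390645.96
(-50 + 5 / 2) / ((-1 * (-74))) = -95 / 148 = -0.64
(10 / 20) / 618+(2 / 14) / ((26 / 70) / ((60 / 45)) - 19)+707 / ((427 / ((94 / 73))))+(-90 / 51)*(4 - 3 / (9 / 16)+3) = -200102200511 / 245237628756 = -0.82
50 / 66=0.76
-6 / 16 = -3 / 8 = -0.38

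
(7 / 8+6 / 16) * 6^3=270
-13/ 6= -2.17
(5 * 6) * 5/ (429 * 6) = 0.06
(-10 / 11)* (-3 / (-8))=-15 / 44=-0.34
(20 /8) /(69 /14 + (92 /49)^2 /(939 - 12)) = 11128635 /21956237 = 0.51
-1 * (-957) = 957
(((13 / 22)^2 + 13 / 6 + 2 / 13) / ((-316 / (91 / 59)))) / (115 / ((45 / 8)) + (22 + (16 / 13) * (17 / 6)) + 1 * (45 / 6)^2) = -13757289 / 107880541604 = -0.00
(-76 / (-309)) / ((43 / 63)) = 1596 / 4429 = 0.36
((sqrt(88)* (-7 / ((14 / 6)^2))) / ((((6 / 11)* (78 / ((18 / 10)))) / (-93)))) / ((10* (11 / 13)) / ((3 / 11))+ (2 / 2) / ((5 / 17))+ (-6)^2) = 0.67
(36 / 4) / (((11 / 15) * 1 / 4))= 540 / 11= 49.09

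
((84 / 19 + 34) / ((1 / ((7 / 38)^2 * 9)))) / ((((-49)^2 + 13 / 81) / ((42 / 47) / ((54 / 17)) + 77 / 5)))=4804708671 / 62699614262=0.08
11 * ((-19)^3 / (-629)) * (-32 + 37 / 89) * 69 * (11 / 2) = -160974138501 / 111962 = -1437756.90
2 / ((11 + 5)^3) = 1 / 2048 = 0.00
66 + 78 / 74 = 2481 / 37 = 67.05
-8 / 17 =-0.47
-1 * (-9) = 9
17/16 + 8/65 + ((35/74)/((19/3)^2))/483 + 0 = 378798963/319499440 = 1.19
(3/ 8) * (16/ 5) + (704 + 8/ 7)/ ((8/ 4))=12382/ 35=353.77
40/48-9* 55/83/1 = -5.13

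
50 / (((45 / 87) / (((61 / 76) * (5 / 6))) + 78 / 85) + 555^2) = 7518250 / 46316433387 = 0.00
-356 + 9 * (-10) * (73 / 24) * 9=-11279 / 4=-2819.75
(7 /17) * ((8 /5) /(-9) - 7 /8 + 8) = 17507 /6120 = 2.86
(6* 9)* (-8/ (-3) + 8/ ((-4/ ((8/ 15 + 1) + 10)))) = -5508/ 5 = -1101.60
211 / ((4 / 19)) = 4009 / 4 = 1002.25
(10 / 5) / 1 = 2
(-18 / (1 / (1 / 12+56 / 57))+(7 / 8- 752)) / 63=-39029 / 3192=-12.23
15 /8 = 1.88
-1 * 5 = -5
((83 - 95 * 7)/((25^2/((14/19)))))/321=-2716/1270625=-0.00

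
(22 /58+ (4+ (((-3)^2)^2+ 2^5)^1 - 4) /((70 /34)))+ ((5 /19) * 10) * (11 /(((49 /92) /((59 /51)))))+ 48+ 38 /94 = 53891119169 /323583015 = 166.54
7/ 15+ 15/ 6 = 89/ 30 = 2.97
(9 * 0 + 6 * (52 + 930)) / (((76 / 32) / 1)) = 47136 / 19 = 2480.84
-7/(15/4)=-1.87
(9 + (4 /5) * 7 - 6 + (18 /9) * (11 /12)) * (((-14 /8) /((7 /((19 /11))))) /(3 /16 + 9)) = -11894 /24255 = -0.49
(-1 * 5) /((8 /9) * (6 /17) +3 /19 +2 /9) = -14535 /2017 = -7.21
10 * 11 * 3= 330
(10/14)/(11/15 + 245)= 0.00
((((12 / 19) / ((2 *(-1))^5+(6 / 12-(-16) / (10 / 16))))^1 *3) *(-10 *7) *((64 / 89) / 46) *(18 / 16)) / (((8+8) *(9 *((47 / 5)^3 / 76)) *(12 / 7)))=1837500 / 12539015179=0.00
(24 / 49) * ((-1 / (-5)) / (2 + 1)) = 8 / 245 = 0.03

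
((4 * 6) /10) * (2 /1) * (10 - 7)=72 /5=14.40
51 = 51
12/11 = 1.09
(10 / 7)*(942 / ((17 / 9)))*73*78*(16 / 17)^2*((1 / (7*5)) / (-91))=-1901242368 / 1685159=-1128.23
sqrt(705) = 26.55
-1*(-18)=18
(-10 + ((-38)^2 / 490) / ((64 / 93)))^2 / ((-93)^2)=2009459929 / 531615974400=0.00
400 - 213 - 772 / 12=368 / 3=122.67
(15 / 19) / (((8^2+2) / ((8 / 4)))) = 0.02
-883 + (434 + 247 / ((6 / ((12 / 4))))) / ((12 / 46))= 15049 / 12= 1254.08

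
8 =8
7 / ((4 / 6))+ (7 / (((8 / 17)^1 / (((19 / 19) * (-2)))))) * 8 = -227.50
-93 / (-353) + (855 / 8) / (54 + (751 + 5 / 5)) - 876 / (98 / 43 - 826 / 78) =3356337808311 / 31722618928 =105.80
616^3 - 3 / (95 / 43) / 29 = 643967188351 / 2755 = 233744895.95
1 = 1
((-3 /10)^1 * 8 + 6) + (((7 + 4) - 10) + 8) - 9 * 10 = -387 /5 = -77.40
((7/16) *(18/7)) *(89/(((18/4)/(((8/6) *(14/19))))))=1246/57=21.86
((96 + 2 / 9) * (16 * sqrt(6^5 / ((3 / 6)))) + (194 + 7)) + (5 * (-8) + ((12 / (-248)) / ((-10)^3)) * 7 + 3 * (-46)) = 1426021 / 62000 + 110848 * sqrt(3) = 192017.37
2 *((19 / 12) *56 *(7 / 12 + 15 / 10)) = 3325 / 9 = 369.44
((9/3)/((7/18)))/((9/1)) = 6/7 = 0.86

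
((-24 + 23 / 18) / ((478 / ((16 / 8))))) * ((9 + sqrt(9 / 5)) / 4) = -409 / 1912 - 409 * sqrt(5) / 28680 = -0.25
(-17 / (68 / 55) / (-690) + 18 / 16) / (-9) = -0.13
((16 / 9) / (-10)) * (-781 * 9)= 6248 / 5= 1249.60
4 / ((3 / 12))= 16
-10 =-10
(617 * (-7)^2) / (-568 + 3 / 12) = -120932 / 2271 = -53.25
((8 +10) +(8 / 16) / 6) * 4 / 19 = 217 / 57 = 3.81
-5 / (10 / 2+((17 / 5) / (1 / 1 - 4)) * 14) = 75 / 163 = 0.46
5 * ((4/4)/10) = 1/2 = 0.50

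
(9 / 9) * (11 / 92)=11 / 92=0.12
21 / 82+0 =21 / 82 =0.26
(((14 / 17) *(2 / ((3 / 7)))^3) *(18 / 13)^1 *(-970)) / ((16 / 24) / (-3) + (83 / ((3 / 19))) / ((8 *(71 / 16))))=-396856488 / 51493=-7707.00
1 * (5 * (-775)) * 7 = -27125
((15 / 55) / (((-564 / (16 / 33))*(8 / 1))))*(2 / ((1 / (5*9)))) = -15 / 5687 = -0.00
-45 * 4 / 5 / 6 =-6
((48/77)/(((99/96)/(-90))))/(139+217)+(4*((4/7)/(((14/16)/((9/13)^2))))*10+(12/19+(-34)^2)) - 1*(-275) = 2446688332329/1694383691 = 1444.00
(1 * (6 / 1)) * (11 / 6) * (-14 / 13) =-154 / 13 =-11.85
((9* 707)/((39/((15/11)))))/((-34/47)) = -1495305/4862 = -307.55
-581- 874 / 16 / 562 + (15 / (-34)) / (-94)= -2087460927 / 3592304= -581.09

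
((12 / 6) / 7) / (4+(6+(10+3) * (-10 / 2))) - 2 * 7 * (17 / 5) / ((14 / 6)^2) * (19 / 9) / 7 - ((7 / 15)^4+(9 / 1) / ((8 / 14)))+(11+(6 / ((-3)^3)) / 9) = -271560727 / 36382500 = -7.46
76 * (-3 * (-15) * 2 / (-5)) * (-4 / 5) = 5472 / 5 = 1094.40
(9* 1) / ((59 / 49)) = 441 / 59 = 7.47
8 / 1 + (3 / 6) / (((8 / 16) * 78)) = 625 / 78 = 8.01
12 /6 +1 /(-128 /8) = 31 /16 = 1.94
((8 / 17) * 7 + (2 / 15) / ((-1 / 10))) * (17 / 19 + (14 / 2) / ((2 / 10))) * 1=68200 / 969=70.38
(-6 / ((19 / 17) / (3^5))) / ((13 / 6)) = -148716 / 247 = -602.09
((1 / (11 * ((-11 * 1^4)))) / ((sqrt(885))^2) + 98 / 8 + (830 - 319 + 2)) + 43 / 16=904546979 / 1713360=527.94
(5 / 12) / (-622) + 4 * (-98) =-2925893 / 7464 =-392.00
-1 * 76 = -76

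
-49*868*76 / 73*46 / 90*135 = -223037808 / 73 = -3055312.44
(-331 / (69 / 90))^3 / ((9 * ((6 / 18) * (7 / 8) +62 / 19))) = -49610097288000 / 19722707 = -2515379.72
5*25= 125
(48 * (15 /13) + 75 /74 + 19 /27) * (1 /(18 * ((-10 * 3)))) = -1483163 /14025960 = -0.11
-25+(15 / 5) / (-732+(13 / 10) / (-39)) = -549115 / 21961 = -25.00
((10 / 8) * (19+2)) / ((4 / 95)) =9975 / 16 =623.44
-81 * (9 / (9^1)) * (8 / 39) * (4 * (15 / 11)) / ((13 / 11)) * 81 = -1049760 / 169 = -6211.60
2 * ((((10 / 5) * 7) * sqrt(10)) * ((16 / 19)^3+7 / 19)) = 185444 * sqrt(10) / 6859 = 85.50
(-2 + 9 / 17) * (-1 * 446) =11150 / 17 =655.88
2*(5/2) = 5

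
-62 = -62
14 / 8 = 7 / 4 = 1.75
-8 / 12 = -2 / 3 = -0.67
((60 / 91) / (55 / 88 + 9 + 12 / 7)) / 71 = 96 / 117221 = 0.00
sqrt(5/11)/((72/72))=sqrt(55)/11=0.67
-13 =-13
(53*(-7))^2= 137641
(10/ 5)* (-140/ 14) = -20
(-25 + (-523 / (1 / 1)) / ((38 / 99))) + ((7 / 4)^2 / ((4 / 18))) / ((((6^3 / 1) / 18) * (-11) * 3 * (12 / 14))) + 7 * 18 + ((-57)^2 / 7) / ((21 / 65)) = 1376700443 / 7865088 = 175.04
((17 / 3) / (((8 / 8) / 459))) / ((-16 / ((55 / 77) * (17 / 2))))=-221085 / 224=-986.99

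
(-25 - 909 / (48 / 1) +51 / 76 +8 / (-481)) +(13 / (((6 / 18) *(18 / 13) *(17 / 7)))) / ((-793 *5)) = -98454637067 / 2274514320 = -43.29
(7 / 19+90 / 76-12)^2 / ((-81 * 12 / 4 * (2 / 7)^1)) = -1103263 / 701784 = -1.57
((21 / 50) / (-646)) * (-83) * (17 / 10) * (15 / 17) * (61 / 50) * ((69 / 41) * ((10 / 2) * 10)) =22008861 / 2648600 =8.31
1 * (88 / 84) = 1.05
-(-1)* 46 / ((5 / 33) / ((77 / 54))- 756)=-19481 / 320121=-0.06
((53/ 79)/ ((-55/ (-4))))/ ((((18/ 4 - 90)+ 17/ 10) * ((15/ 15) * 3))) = -212/ 1092333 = -0.00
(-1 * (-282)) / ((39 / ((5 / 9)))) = 470 / 117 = 4.02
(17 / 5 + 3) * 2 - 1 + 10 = 109 / 5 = 21.80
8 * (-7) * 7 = -392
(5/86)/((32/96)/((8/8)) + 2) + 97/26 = 14696/3913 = 3.76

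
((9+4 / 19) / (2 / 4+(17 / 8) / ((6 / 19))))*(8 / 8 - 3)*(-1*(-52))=-873600 / 6593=-132.50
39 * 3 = 117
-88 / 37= -2.38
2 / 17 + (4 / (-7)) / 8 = 11 / 238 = 0.05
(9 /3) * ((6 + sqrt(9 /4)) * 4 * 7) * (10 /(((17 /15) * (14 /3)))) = 20250 /17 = 1191.18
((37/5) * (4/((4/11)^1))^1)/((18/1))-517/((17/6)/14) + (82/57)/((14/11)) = -518682923/203490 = -2548.94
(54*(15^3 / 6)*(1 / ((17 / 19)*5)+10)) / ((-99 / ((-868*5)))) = 231430500 / 17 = 13613558.82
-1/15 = -0.07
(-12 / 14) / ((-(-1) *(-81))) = 2 / 189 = 0.01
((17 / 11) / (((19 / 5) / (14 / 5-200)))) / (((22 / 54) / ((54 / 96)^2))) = -62.29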